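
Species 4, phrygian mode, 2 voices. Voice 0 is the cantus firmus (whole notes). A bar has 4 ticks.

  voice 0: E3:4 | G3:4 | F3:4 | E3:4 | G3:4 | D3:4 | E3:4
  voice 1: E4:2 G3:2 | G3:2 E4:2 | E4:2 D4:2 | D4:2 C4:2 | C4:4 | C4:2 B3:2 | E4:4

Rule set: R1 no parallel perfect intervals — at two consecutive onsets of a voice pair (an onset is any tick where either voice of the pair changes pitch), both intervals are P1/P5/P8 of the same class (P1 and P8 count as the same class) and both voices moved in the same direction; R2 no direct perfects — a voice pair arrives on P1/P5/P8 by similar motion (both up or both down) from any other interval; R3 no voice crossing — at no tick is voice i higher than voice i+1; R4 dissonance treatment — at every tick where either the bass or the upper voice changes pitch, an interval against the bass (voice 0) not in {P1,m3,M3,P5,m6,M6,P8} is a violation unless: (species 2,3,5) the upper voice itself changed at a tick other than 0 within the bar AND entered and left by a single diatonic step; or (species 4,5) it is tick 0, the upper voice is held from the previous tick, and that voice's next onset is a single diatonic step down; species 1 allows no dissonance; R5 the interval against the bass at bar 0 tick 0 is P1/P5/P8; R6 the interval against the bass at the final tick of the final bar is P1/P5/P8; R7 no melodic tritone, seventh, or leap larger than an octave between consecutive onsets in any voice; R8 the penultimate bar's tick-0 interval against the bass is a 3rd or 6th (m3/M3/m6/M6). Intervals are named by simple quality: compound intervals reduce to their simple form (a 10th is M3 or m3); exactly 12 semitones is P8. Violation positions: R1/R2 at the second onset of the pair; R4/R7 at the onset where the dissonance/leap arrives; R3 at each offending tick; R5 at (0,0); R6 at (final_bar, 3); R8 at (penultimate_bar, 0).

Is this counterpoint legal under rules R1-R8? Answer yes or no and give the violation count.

No (2 violations)

bar 0: v0=E3 v1=E4 (P8)
bar 1: v0=G3 v1=G3 (P1)
bar 2: v0=F3 v1=E4 (M7)
bar 3: v0=E3 v1=D4 (m7)
bar 4: v0=G3 v1=C4 (P4)
bar 5: v0=D3 v1=C4 (m7)
bar 6: v0=E3 v1=E4 (P8)
  R8 @ bar5.0: penult m7 not 3rd/6th
  R2 @ bar6.0: D3/B3 M6 -> E3/E4 P8 similar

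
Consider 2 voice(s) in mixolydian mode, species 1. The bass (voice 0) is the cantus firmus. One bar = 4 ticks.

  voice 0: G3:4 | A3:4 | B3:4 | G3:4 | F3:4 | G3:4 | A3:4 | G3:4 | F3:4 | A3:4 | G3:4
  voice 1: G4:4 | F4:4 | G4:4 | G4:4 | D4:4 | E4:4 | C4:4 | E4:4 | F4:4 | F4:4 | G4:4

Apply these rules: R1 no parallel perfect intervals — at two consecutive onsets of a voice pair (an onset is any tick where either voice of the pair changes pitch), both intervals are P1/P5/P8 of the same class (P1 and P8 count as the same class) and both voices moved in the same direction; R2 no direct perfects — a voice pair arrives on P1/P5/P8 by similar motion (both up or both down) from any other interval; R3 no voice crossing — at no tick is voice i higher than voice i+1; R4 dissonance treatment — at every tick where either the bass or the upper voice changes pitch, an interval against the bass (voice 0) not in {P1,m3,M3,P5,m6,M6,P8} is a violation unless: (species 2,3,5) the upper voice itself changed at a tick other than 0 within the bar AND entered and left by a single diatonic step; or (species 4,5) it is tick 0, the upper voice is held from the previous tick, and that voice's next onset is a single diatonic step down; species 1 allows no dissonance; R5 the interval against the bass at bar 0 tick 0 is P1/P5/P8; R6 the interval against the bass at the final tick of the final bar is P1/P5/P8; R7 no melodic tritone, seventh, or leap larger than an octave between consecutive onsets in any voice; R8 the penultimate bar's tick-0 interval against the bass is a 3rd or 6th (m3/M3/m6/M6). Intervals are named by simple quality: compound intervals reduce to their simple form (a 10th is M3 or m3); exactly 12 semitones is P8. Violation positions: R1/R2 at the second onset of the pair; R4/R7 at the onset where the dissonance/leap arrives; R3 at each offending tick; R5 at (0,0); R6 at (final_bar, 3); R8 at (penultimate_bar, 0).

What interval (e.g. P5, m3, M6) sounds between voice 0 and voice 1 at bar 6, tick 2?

m3

voice 0=A3 voice 1=C4 -> m3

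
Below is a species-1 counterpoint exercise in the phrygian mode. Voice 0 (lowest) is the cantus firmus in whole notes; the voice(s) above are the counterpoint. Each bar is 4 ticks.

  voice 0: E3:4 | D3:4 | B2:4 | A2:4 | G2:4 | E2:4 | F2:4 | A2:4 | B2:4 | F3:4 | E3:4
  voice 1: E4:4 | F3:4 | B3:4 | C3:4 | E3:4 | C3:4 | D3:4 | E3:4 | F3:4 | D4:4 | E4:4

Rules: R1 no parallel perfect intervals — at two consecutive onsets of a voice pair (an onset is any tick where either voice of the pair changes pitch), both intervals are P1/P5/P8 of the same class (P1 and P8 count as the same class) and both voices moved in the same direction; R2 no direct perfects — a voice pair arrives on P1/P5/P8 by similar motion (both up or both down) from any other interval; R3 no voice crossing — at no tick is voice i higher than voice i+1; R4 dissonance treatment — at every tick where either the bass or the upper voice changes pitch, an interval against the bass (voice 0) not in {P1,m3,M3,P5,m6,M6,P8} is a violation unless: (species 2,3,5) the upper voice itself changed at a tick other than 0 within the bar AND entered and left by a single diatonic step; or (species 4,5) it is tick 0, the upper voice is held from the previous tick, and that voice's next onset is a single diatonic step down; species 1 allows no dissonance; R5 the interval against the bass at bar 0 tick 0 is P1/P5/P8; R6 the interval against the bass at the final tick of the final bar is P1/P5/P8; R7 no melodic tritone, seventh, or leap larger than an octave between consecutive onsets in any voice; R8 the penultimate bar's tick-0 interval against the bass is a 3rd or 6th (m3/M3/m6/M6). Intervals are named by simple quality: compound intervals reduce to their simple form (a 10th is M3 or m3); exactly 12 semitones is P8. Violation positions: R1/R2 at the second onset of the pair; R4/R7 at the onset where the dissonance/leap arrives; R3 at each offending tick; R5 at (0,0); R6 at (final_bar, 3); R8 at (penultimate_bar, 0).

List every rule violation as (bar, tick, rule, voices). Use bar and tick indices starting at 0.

(1, 0, R7, (1,))
(2, 0, R7, (1,))
(3, 0, R7, (1,))
(7, 0, R2, (0, 1))
(8, 0, R4, (0, 1))
(9, 0, R7, (0,))

bar 0: v0=E3 v1=E4 downbeat P8
bar 1: v0=D3 v1=F3 downbeat m3
bar 2: v0=B2 v1=B3 downbeat P8
bar 3: v0=A2 v1=C3 downbeat m3
bar 4: v0=G2 v1=E3 downbeat M6
bar 5: v0=E2 v1=C3 downbeat m6
bar 6: v0=F2 v1=D3 downbeat M6
bar 7: v0=A2 v1=E3 downbeat P5
bar 8: v0=B2 v1=F3 downbeat TT
bar 9: v0=F3 v1=D4 downbeat M6
bar 10: v0=E3 v1=E4 downbeat P8
  -> R7 @ bar 1 tick 0 v(1,): E4->F3 leap 11st
  -> R7 @ bar 2 tick 0 v(1,): F3->B3 leap 6st
  -> R7 @ bar 3 tick 0 v(1,): B3->C3 leap 11st
  -> R2 @ bar 7 tick 0 v(0, 1): F2/D3 M6 -> A2/E3 P5 similar
  -> R4 @ bar 8 tick 0 v(0, 1): B2/F3 TT untreated
  -> R7 @ bar 9 tick 0 v(0,): B2->F3 leap 6st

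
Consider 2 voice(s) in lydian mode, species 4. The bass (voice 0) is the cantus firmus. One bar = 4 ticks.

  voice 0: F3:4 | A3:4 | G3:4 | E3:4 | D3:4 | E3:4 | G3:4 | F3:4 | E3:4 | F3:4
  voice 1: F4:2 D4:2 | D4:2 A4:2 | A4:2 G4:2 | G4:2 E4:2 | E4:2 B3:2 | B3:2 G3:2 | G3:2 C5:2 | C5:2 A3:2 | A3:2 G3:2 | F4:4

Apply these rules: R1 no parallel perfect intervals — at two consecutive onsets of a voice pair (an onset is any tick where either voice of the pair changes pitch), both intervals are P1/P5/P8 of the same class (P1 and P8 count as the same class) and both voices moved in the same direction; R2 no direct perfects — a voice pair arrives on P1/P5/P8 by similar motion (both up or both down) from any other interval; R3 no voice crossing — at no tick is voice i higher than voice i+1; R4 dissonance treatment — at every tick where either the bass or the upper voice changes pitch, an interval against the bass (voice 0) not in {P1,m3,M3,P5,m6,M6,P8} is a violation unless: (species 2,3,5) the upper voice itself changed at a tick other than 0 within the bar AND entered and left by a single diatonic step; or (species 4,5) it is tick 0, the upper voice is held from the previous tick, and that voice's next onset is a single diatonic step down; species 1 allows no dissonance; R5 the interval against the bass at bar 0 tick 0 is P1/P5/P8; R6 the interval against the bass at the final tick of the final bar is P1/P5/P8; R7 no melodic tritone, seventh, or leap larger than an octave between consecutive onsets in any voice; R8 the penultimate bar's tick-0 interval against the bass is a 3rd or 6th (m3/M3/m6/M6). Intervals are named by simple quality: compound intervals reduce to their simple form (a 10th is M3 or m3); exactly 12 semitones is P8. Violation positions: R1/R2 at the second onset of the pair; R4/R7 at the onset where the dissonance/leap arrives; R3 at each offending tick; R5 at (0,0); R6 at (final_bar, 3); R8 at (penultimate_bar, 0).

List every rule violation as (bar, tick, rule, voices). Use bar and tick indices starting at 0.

(1, 0, R4, (0, 1))
(4, 0, R4, (0, 1))
(6, 2, R4, (0, 1))
(6, 2, R7, (1,))
(7, 2, R7, (1,))
(8, 0, R8, (0, 1))
(9, 0, R2, (0, 1))
(9, 0, R7, (1,))

bar 0: v0=F3 v1=F4 downbeat P8
bar 1: v0=A3 v1=D4 downbeat P4
bar 2: v0=G3 v1=A4 downbeat M2
bar 3: v0=E3 v1=G4 downbeat m3
bar 4: v0=D3 v1=E4 downbeat M2
bar 5: v0=E3 v1=B3 downbeat P5
bar 6: v0=G3 v1=G3 downbeat P1
bar 7: v0=F3 v1=C5 downbeat P5
bar 8: v0=E3 v1=A3 downbeat P4
bar 9: v0=F3 v1=F4 downbeat P8
  -> R4 @ bar 1 tick 0 v(0, 1): A3/D4 P4 untreated
  -> R4 @ bar 4 tick 0 v(0, 1): D3/E4 M2 untreated
  -> R4 @ bar 6 tick 2 v(0, 1): G3/C5 P4 untreated
  -> R7 @ bar 6 tick 2 v(1,): G3->C5 leap 17st
  -> R7 @ bar 7 tick 2 v(1,): C5->A3 leap 15st
  -> R8 @ bar 8 tick 0 v(0, 1): penult P4 not 3rd/6th
  -> R2 @ bar 9 tick 0 v(0, 1): E3/G3 m3 -> F3/F4 P8 similar
  -> R7 @ bar 9 tick 0 v(1,): G3->F4 leap 10st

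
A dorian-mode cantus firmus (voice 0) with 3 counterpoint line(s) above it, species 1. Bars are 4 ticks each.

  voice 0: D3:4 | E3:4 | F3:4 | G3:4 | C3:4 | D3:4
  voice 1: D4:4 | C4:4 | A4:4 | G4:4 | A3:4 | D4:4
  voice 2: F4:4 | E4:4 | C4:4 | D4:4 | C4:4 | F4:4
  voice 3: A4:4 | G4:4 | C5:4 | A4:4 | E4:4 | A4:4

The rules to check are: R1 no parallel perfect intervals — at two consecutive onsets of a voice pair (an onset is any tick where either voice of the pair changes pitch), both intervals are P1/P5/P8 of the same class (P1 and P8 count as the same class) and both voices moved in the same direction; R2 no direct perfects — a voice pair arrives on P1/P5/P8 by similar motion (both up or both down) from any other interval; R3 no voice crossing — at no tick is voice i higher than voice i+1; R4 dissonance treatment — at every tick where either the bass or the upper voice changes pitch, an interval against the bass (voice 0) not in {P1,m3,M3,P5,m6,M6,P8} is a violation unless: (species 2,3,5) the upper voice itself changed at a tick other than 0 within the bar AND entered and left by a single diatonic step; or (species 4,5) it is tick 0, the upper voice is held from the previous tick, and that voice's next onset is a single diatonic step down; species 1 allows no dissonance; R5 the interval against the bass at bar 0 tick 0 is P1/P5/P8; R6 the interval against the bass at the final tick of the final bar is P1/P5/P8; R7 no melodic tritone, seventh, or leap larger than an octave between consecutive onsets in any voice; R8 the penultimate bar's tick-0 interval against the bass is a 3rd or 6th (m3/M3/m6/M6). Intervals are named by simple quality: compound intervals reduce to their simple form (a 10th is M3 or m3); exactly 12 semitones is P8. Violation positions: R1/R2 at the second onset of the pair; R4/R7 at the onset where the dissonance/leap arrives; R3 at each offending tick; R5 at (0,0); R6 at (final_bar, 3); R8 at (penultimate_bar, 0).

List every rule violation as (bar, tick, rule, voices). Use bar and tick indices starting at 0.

(0, 0, R5, (0, 2))
(1, 0, R1, (1, 3))
(2, 0, R2, (0, 3))
(2, 0, R3, (1, 2))
(2, 1, R3, (1, 2))
(2, 2, R3, (1, 2))
(2, 3, R3, (1, 2))
(3, 0, R1, (0, 2))
(3, 0, R3, (1, 2))
(3, 0, R4, (0, 3))
(3, 1, R3, (1, 2))
(3, 2, R3, (1, 2))
(3, 3, R3, (1, 2))
(4, 0, R2, (0, 2))
(4, 0, R2, (1, 3))
(4, 0, R7, (1,))
(4, 0, R8, (0, 2))
(5, 0, R1, (1, 3))
(5, 0, R2, (0, 1))
(5, 0, R2, (0, 3))
(5, 3, R6, (0, 2))

bar 0: v0=D3 v1=D4 v2=F4 v3=A4 downbeat P5
bar 1: v0=E3 v1=C4 v2=E4 v3=G4 downbeat m3
bar 2: v0=F3 v1=A4 v2=C4 v3=C5 downbeat P5
bar 3: v0=G3 v1=G4 v2=D4 v3=A4 downbeat M2
bar 4: v0=C3 v1=A3 v2=C4 v3=E4 downbeat M3
bar 5: v0=D3 v1=D4 v2=F4 v3=A4 downbeat P5
  -> R5 @ bar 0 tick 0 v(0, 2): opens on m3
  -> R1 @ bar 1 tick 0 v(1, 3): D4/A4 P5 -> C4/G4 P5 similar
  -> R2 @ bar 2 tick 0 v(0, 3): E3/G4 m3 -> F3/C5 P5 similar
  -> R3 @ bar 2 tick 0 v(1, 2): A4 above C4
  -> R3 @ bar 2 tick 1 v(1, 2): A4 above C4
  -> R3 @ bar 2 tick 2 v(1, 2): A4 above C4
  -> R3 @ bar 2 tick 3 v(1, 2): A4 above C4
  -> R1 @ bar 3 tick 0 v(0, 2): F3/C4 P5 -> G3/D4 P5 similar
  -> R3 @ bar 3 tick 0 v(1, 2): G4 above D4
  -> R4 @ bar 3 tick 0 v(0, 3): G3/A4 M2 untreated
  -> R3 @ bar 3 tick 1 v(1, 2): G4 above D4
  -> R3 @ bar 3 tick 2 v(1, 2): G4 above D4
  -> R3 @ bar 3 tick 3 v(1, 2): G4 above D4
  -> R2 @ bar 4 tick 0 v(0, 2): G3/D4 P5 -> C3/C4 P8 similar
  -> R2 @ bar 4 tick 0 v(1, 3): G4/A4 M2 -> A3/E4 P5 similar
  -> R7 @ bar 4 tick 0 v(1,): G4->A3 leap 10st
  -> R8 @ bar 4 tick 0 v(0, 2): penult P8 not 3rd/6th
  -> R1 @ bar 5 tick 0 v(1, 3): A3/E4 P5 -> D4/A4 P5 similar
  -> R2 @ bar 5 tick 0 v(0, 1): C3/A3 M6 -> D3/D4 P8 similar
  -> R2 @ bar 5 tick 0 v(0, 3): C3/E4 M3 -> D3/A4 P5 similar
  -> R6 @ bar 5 tick 3 v(0, 2): closes on m3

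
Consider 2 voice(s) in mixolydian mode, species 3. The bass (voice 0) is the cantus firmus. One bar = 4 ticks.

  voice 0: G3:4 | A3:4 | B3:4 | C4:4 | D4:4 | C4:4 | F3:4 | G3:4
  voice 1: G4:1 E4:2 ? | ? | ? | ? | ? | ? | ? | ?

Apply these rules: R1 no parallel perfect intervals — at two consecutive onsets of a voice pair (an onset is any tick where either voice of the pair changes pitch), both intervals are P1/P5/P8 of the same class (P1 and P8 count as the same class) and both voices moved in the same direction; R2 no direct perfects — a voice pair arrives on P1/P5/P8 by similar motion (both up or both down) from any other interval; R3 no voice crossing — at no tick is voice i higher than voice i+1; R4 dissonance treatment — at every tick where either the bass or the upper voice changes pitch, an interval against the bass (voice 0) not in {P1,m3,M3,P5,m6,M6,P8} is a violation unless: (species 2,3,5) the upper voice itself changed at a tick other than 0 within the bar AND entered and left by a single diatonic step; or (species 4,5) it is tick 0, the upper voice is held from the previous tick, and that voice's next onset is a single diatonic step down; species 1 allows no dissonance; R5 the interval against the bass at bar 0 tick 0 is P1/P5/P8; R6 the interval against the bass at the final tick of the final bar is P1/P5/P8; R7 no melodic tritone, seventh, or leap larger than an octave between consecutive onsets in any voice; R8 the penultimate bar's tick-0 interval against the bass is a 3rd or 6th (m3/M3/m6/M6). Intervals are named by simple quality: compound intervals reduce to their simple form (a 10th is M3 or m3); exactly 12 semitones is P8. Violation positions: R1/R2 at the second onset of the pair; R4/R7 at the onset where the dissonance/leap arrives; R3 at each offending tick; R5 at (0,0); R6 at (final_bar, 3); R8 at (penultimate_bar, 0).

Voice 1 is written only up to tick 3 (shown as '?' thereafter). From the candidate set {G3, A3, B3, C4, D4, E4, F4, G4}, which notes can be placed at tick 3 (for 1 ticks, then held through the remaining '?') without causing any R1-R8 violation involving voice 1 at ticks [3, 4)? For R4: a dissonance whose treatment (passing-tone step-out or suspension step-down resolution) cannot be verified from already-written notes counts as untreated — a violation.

{B3, D4, E4, G3, G4}

G3: legal
A3: violates R4
B3: legal
C4: violates R4
D4: legal
E4: legal
F4: violates R4
G4: legal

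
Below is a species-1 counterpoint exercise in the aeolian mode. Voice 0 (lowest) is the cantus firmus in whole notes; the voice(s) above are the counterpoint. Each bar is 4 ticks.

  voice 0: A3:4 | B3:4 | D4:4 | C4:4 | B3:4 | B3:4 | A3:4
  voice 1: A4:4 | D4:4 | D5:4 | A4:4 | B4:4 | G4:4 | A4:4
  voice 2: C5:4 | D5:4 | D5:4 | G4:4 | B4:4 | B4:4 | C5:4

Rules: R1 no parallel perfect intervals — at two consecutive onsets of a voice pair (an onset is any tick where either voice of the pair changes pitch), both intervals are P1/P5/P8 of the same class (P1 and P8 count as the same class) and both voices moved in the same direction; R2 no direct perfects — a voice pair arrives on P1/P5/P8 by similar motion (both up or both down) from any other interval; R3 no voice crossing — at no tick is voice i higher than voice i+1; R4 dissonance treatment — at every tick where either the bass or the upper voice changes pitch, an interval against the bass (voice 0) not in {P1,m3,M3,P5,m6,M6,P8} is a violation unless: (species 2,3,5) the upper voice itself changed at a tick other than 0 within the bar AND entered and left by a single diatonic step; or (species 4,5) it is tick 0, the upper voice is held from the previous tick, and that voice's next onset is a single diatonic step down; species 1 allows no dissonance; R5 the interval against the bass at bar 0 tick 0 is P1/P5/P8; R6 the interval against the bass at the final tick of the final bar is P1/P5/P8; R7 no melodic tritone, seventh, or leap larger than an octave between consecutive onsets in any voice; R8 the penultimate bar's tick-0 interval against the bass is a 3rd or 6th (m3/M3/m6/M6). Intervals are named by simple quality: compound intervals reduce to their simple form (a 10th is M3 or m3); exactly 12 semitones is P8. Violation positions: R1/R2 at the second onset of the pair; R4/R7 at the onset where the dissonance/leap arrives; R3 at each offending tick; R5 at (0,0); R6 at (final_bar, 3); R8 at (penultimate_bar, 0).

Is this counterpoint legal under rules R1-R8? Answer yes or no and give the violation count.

No (10 violations)

bar 0: v0=A3 v1=A4 v2=C5 (m3)
bar 1: v0=B3 v1=D4 v2=D5 (m3)
bar 2: v0=D4 v1=D5 v2=D5 (P8)
bar 3: v0=C4 v1=A4 v2=G4 (P5)
bar 4: v0=B3 v1=B4 v2=B4 (P8)
bar 5: v0=B3 v1=G4 v2=B4 (P8)
bar 6: v0=A3 v1=A4 v2=C5 (m3)
  R5 @ bar0.0: opens on m3
  R2 @ bar2.0: B3/D4 m3 -> D4/D5 P8 similar
  R2 @ bar3.0: D4/D5 P8 -> C4/G4 P5 similar
  R3 @ bar3.0: A4 above G4
  R3 @ bar3.1: A4 above G4
  R3 @ bar3.2: A4 above G4
  R3 @ bar3.3: A4 above G4
  R2 @ bar4.0: A4/G4 M2 -> B4/B4 P1 similar
  R8 @ bar5.0: penult P8 not 3rd/6th
  R6 @ bar6.3: closes on m3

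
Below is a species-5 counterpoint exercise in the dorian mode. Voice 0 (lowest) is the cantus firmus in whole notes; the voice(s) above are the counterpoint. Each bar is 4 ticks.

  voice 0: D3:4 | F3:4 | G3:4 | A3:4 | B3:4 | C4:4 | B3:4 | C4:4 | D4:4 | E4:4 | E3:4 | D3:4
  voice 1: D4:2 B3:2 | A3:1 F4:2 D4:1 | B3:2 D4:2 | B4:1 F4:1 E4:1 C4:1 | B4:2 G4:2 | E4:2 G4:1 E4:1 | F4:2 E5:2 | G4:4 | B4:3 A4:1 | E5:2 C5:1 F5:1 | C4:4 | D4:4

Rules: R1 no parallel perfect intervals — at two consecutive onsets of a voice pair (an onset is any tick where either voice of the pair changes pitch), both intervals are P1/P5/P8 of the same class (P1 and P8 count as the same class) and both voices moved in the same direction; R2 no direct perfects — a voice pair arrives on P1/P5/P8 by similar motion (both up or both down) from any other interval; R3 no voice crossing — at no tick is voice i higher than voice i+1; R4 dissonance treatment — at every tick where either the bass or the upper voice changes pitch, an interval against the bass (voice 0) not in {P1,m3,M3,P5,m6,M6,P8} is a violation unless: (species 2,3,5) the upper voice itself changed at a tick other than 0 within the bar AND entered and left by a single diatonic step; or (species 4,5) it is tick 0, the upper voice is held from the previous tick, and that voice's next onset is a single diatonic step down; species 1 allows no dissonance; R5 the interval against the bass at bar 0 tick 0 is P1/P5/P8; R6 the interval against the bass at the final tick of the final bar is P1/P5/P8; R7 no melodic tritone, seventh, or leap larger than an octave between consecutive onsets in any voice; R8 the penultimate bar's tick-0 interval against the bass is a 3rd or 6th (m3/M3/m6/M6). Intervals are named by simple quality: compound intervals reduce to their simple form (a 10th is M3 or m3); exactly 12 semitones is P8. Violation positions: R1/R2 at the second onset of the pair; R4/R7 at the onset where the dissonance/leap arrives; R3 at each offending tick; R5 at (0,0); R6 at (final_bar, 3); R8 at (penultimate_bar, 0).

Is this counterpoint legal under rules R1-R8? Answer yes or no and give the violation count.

No (10 violations)

bar 0: v0=D3 v1=D4 (P8)
bar 1: v0=F3 v1=A3 (M3)
bar 2: v0=G3 v1=B3 (M3)
bar 3: v0=A3 v1=B4 (M2)
bar 4: v0=B3 v1=B4 (P8)
bar 5: v0=C4 v1=E4 (M3)
bar 6: v0=B3 v1=F4 (TT)
bar 7: v0=C4 v1=G4 (P5)
bar 8: v0=D4 v1=B4 (M6)
bar 9: v0=E4 v1=E5 (P8)
bar 10: v0=E3 v1=C4 (m6)
bar 11: v0=D3 v1=D4 (P8)
  R4 @ bar3.0: A3/B4 M2 untreated
  R7 @ bar3.1: B4->F4 leap 6st
  R2 @ bar4.0: A3/C4 m3 -> B3/B4 P8 similar
  R7 @ bar4.0: C4->B4 leap 11st
  R4 @ bar6.0: B3/F4 TT untreated
  R4 @ bar6.2: B3/E5 P4 untreated
  R7 @ bar6.2: F4->E5 leap 11st
  R2 @ bar9.0: D4/A4 P5 -> E4/E5 P8 similar
  R4 @ bar9.3: E4/F5 m2 untreated
  R7 @ bar10.0: F5->C4 leap 17st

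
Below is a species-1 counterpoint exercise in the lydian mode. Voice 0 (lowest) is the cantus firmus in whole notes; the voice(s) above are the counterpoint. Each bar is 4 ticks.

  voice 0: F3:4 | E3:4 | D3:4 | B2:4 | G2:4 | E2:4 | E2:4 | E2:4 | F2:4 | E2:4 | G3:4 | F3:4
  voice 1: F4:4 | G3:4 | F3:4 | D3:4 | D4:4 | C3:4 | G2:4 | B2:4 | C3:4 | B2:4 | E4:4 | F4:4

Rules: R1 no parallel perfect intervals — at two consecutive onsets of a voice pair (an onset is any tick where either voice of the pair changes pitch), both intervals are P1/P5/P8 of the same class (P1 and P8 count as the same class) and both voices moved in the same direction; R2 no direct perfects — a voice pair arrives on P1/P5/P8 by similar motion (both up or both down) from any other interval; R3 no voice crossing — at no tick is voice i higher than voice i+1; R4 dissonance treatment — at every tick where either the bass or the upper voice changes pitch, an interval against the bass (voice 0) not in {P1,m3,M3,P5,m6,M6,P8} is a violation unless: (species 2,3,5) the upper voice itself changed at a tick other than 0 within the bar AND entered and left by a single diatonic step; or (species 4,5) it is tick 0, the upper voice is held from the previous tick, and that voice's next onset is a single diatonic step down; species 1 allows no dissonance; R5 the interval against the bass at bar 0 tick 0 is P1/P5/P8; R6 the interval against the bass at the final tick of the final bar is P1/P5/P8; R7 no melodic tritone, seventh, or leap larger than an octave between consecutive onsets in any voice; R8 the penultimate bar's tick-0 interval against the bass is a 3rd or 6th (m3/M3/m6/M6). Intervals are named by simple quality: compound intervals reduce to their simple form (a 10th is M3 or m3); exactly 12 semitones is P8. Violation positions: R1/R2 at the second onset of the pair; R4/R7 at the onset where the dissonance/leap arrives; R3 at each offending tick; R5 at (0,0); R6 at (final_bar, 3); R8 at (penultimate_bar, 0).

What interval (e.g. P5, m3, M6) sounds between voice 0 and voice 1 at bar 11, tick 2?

voice 0=F3 voice 1=F4 -> P8

P8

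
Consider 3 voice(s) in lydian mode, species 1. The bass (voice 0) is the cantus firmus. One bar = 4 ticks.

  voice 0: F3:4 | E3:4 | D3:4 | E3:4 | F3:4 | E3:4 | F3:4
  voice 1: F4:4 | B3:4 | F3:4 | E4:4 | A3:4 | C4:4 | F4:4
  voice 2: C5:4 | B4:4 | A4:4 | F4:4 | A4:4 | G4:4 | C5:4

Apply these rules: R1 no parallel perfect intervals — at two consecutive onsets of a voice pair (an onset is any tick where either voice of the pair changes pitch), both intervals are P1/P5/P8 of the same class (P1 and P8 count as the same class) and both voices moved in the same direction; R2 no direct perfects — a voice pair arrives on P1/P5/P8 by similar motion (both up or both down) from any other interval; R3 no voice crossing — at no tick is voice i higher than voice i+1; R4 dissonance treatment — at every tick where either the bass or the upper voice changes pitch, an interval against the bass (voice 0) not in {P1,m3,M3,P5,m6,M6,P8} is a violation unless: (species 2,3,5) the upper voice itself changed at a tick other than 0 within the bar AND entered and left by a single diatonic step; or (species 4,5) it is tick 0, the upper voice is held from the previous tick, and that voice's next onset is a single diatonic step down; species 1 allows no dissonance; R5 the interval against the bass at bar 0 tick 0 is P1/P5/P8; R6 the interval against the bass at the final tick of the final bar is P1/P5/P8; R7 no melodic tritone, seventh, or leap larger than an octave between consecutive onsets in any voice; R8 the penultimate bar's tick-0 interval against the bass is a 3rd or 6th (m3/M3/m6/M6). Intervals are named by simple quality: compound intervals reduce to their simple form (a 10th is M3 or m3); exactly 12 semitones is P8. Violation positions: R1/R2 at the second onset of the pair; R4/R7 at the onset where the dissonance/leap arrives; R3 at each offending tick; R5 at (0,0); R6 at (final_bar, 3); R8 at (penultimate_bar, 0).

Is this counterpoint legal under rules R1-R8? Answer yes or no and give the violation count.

No (12 violations)

bar 0: v0=F3 v1=F4 v2=C5 (P5)
bar 1: v0=E3 v1=B3 v2=B4 (P5)
bar 2: v0=D3 v1=F3 v2=A4 (P5)
bar 3: v0=E3 v1=E4 v2=F4 (m2)
bar 4: v0=F3 v1=A3 v2=A4 (M3)
bar 5: v0=E3 v1=C4 v2=G4 (m3)
bar 6: v0=F3 v1=F4 v2=C5 (P5)
  R1 @ bar1.0: F3/C5 P5 -> E3/B4 P5 similar
  R2 @ bar1.0: F3/F4 P8 -> E3/B3 P5 similar
  R2 @ bar1.0: F4/C5 P5 -> B3/B4 P8 similar
  R7 @ bar1.0: F4->B3 leap 6st
  R1 @ bar2.0: E3/B4 P5 -> D3/A4 P5 similar
  R7 @ bar2.0: B3->F3 leap 6st
  R2 @ bar3.0: D3/F3 m3 -> E3/E4 P8 similar
  R4 @ bar3.0: E3/F4 m2 untreated
  R7 @ bar3.0: F3->E4 leap 11st
  R1 @ bar6.0: C4/G4 P5 -> F4/C5 P5 similar
  R2 @ bar6.0: E3/C4 m6 -> F3/F4 P8 similar
  R2 @ bar6.0: E3/G4 m3 -> F3/C5 P5 similar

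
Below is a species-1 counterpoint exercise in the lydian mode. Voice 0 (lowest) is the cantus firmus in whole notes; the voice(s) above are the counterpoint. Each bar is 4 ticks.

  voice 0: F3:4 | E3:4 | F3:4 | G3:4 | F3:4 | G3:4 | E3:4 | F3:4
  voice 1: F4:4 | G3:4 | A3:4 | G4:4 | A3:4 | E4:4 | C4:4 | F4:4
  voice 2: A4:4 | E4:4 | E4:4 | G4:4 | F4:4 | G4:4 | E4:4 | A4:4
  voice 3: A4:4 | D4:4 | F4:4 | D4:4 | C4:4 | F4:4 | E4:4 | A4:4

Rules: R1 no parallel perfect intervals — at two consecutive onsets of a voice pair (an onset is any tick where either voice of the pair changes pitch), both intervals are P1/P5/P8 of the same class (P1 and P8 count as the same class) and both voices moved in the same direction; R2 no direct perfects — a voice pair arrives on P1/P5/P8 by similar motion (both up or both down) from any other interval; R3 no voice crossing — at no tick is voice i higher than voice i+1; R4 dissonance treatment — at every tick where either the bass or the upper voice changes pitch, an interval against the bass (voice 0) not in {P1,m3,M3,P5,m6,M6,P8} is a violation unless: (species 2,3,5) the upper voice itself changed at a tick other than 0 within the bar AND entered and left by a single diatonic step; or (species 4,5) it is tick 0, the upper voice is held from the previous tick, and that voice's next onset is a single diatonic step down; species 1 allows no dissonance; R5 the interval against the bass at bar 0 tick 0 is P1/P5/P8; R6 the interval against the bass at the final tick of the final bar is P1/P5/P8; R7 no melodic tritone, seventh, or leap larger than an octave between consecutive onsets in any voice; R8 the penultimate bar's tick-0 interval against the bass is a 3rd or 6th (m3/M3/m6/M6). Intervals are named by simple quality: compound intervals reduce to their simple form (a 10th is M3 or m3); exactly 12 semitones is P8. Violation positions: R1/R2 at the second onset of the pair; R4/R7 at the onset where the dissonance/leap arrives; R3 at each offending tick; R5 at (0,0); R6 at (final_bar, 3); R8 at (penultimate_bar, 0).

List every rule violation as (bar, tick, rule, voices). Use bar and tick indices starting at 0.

(0, 0, R5, (0, 2))
(0, 0, R5, (0, 3))
(1, 0, R2, (0, 2))
(1, 0, R2, (1, 3))
(1, 0, R3, (2, 3))
(1, 0, R4, (0, 3))
(1, 0, R7, (1,))
(1, 1, R3, (2, 3))
(1, 2, R3, (2, 3))
(1, 3, R3, (2, 3))
(2, 0, R2, (0, 3))
(2, 0, R4, (0, 2))
(3, 0, R2, (0, 1))
(3, 0, R2, (0, 2))
(3, 0, R2, (1, 2))
(3, 0, R3, (2, 3))
(3, 0, R7, (1,))
(3, 1, R3, (2, 3))
(3, 2, R3, (2, 3))
(3, 3, R3, (2, 3))
(4, 0, R1, (0, 2))
(4, 0, R1, (0, 3))
(4, 0, R3, (2, 3))
(4, 0, R7, (1,))
(4, 1, R3, (2, 3))
(4, 2, R3, (2, 3))
(4, 3, R3, (2, 3))
(5, 0, R1, (0, 2))
(5, 0, R3, (2, 3))
(5, 0, R4, (0, 3))
(5, 1, R3, (2, 3))
(5, 2, R3, (2, 3))
(5, 3, R3, (2, 3))
(6, 0, R1, (0, 2))
(6, 0, R2, (0, 3))
(6, 0, R2, (2, 3))
(6, 0, R8, (0, 2))
(6, 0, R8, (0, 3))
(7, 0, R1, (2, 3))
(7, 0, R2, (0, 1))
(7, 3, R6, (0, 2))
(7, 3, R6, (0, 3))

bar 0: v0=F3 v1=F4 v2=A4 v3=A4 downbeat M3
bar 1: v0=E3 v1=G3 v2=E4 v3=D4 downbeat m7
bar 2: v0=F3 v1=A3 v2=E4 v3=F4 downbeat P8
bar 3: v0=G3 v1=G4 v2=G4 v3=D4 downbeat P5
bar 4: v0=F3 v1=A3 v2=F4 v3=C4 downbeat P5
bar 5: v0=G3 v1=E4 v2=G4 v3=F4 downbeat m7
bar 6: v0=E3 v1=C4 v2=E4 v3=E4 downbeat P8
bar 7: v0=F3 v1=F4 v2=A4 v3=A4 downbeat M3
  -> R5 @ bar 0 tick 0 v(0, 2): opens on M3
  -> R5 @ bar 0 tick 0 v(0, 3): opens on M3
  -> R2 @ bar 1 tick 0 v(0, 2): F3/A4 M3 -> E3/E4 P8 similar
  -> R2 @ bar 1 tick 0 v(1, 3): F4/A4 M3 -> G3/D4 P5 similar
  -> R3 @ bar 1 tick 0 v(2, 3): E4 above D4
  -> R4 @ bar 1 tick 0 v(0, 3): E3/D4 m7 untreated
  -> R7 @ bar 1 tick 0 v(1,): F4->G3 leap 10st
  -> R3 @ bar 1 tick 1 v(2, 3): E4 above D4
  -> R3 @ bar 1 tick 2 v(2, 3): E4 above D4
  -> R3 @ bar 1 tick 3 v(2, 3): E4 above D4
  -> R2 @ bar 2 tick 0 v(0, 3): E3/D4 m7 -> F3/F4 P8 similar
  -> R4 @ bar 2 tick 0 v(0, 2): F3/E4 M7 untreated
  -> R2 @ bar 3 tick 0 v(0, 1): F3/A3 M3 -> G3/G4 P8 similar
  -> R2 @ bar 3 tick 0 v(0, 2): F3/E4 M7 -> G3/G4 P8 similar
  -> R2 @ bar 3 tick 0 v(1, 2): A3/E4 P5 -> G4/G4 P1 similar
  -> R3 @ bar 3 tick 0 v(2, 3): G4 above D4
  -> R7 @ bar 3 tick 0 v(1,): A3->G4 leap 10st
  -> R3 @ bar 3 tick 1 v(2, 3): G4 above D4
  -> R3 @ bar 3 tick 2 v(2, 3): G4 above D4
  -> R3 @ bar 3 tick 3 v(2, 3): G4 above D4
  -> R1 @ bar 4 tick 0 v(0, 2): G3/G4 P8 -> F3/F4 P8 similar
  -> R1 @ bar 4 tick 0 v(0, 3): G3/D4 P5 -> F3/C4 P5 similar
  -> R3 @ bar 4 tick 0 v(2, 3): F4 above C4
  -> R7 @ bar 4 tick 0 v(1,): G4->A3 leap 10st
  -> R3 @ bar 4 tick 1 v(2, 3): F4 above C4
  -> R3 @ bar 4 tick 2 v(2, 3): F4 above C4
  -> R3 @ bar 4 tick 3 v(2, 3): F4 above C4
  -> R1 @ bar 5 tick 0 v(0, 2): F3/F4 P8 -> G3/G4 P8 similar
  -> R3 @ bar 5 tick 0 v(2, 3): G4 above F4
  -> R4 @ bar 5 tick 0 v(0, 3): G3/F4 m7 untreated
  -> R3 @ bar 5 tick 1 v(2, 3): G4 above F4
  -> R3 @ bar 5 tick 2 v(2, 3): G4 above F4
  -> R3 @ bar 5 tick 3 v(2, 3): G4 above F4
  -> R1 @ bar 6 tick 0 v(0, 2): G3/G4 P8 -> E3/E4 P8 similar
  -> R2 @ bar 6 tick 0 v(0, 3): G3/F4 m7 -> E3/E4 P8 similar
  -> R2 @ bar 6 tick 0 v(2, 3): G4/F4 M2 -> E4/E4 P1 similar
  -> R8 @ bar 6 tick 0 v(0, 2): penult P8 not 3rd/6th
  -> R8 @ bar 6 tick 0 v(0, 3): penult P8 not 3rd/6th
  -> R1 @ bar 7 tick 0 v(2, 3): E4/E4 P1 -> A4/A4 P1 similar
  -> R2 @ bar 7 tick 0 v(0, 1): E3/C4 m6 -> F3/F4 P8 similar
  -> R6 @ bar 7 tick 3 v(0, 2): closes on M3
  -> R6 @ bar 7 tick 3 v(0, 3): closes on M3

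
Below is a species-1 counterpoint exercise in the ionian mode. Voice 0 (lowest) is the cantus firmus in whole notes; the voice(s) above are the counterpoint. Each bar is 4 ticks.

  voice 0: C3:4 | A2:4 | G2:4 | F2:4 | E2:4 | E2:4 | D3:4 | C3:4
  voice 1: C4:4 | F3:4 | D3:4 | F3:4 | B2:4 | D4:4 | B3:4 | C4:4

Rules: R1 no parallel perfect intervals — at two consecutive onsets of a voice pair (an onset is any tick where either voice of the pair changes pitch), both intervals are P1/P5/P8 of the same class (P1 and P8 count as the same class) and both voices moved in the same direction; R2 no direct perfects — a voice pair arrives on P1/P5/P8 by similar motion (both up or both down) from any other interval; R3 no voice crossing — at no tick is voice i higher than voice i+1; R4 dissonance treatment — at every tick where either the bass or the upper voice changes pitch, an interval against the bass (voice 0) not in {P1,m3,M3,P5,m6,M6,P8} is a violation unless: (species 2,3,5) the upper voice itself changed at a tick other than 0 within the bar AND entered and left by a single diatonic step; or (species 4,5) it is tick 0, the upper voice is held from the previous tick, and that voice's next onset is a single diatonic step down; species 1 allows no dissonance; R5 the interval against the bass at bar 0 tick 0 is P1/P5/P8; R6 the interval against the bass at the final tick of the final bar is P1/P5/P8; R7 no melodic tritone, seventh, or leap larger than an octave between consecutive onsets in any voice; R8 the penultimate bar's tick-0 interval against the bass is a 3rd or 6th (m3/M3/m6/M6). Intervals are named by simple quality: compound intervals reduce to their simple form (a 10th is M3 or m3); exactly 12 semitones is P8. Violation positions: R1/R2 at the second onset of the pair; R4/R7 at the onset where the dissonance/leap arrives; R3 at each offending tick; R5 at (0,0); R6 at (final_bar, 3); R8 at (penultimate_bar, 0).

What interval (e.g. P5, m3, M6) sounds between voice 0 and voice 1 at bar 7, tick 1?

voice 0=C3 voice 1=C4 -> P8

P8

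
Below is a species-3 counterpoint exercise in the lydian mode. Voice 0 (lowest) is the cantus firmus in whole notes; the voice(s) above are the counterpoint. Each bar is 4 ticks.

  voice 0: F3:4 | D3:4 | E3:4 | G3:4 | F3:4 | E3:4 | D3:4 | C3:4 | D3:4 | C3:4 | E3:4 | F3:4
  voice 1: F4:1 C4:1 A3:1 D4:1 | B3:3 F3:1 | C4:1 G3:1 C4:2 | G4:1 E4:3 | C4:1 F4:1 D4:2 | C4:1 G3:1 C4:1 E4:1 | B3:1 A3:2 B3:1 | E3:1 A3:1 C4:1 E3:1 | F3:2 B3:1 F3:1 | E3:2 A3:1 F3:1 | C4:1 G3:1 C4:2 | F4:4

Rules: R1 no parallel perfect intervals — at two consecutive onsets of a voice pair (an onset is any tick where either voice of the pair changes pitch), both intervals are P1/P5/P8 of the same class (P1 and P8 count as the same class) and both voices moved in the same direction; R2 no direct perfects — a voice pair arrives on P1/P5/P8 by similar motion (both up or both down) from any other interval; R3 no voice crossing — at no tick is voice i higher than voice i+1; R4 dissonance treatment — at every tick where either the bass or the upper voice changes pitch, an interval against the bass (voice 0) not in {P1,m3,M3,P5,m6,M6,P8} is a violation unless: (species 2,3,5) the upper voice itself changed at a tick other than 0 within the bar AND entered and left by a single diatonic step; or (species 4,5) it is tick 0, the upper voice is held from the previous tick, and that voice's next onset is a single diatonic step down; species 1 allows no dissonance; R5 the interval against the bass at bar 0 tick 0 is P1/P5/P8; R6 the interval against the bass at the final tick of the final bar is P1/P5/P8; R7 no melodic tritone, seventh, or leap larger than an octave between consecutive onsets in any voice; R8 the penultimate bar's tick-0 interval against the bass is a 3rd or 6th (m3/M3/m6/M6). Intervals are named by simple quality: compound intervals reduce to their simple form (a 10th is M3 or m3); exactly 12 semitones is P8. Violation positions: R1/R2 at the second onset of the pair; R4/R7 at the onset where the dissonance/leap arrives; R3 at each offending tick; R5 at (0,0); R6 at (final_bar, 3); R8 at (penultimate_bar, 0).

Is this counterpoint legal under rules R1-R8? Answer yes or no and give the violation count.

bar 0: v0=F3 v1=F4 (P8)
bar 1: v0=D3 v1=B3 (M6)
bar 2: v0=E3 v1=C4 (m6)
bar 3: v0=G3 v1=G4 (P8)
bar 4: v0=F3 v1=C4 (P5)
bar 5: v0=E3 v1=C4 (m6)
bar 6: v0=D3 v1=B3 (M6)
bar 7: v0=C3 v1=E3 (M3)
bar 8: v0=D3 v1=F3 (m3)
bar 9: v0=C3 v1=E3 (M3)
bar 10: v0=E3 v1=C4 (m6)
bar 11: v0=F3 v1=F4 (P8)
  R7 @ bar1.3: B3->F3 leap 6st
  R2 @ bar3.0: E3/C4 m6 -> G3/G4 P8 similar
  R2 @ bar4.0: G3/E4 M6 -> F3/C4 P5 similar
  R7 @ bar8.2: F3->B3 leap 6st
  R7 @ bar8.3: B3->F3 leap 6st
  R4 @ bar9.3: C3/F3 P4 untreated
  R2 @ bar11.0: E3/C4 m6 -> F3/F4 P8 similar

No (7 violations)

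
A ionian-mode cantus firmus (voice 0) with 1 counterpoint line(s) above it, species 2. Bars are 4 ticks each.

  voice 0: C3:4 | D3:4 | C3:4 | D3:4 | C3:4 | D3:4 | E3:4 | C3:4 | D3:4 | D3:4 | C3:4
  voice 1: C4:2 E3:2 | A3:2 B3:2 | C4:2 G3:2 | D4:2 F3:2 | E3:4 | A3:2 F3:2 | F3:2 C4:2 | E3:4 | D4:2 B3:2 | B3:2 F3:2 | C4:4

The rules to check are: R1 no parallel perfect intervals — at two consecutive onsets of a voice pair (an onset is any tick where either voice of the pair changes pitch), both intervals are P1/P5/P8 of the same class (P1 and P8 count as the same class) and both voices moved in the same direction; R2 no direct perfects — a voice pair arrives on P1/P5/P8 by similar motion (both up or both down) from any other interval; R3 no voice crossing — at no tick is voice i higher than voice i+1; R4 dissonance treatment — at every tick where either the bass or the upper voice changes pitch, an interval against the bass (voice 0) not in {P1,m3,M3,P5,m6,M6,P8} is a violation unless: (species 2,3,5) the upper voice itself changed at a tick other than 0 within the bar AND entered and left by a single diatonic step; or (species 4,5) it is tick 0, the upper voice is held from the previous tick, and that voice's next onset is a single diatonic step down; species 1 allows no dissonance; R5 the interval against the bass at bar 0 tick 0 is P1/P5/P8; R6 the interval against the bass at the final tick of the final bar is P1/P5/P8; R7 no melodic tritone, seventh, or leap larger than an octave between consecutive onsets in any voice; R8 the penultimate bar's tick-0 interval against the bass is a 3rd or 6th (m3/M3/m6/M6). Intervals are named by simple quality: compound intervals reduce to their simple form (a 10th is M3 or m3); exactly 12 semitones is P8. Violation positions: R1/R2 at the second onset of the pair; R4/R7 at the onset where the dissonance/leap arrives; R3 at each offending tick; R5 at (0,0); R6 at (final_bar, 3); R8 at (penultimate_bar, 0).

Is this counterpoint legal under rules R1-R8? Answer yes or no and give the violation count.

bar 0: v0=C3 v1=C4 (P8)
bar 1: v0=D3 v1=A3 (P5)
bar 2: v0=C3 v1=C4 (P8)
bar 3: v0=D3 v1=D4 (P8)
bar 4: v0=C3 v1=E3 (M3)
bar 5: v0=D3 v1=A3 (P5)
bar 6: v0=E3 v1=F3 (m2)
bar 7: v0=C3 v1=E3 (M3)
bar 8: v0=D3 v1=D4 (P8)
bar 9: v0=D3 v1=B3 (M6)
bar 10: v0=C3 v1=C4 (P8)
  R2 @ bar1.0: C3/E3 M3 -> D3/A3 P5 similar
  R2 @ bar3.0: C3/G3 P5 -> D3/D4 P8 similar
  R2 @ bar5.0: C3/E3 M3 -> D3/A3 P5 similar
  R4 @ bar6.0: E3/F3 m2 untreated
  R2 @ bar8.0: C3/E3 M3 -> D3/D4 P8 similar
  R7 @ bar8.0: E3->D4 leap 10st
  R7 @ bar9.2: B3->F3 leap 6st

No (7 violations)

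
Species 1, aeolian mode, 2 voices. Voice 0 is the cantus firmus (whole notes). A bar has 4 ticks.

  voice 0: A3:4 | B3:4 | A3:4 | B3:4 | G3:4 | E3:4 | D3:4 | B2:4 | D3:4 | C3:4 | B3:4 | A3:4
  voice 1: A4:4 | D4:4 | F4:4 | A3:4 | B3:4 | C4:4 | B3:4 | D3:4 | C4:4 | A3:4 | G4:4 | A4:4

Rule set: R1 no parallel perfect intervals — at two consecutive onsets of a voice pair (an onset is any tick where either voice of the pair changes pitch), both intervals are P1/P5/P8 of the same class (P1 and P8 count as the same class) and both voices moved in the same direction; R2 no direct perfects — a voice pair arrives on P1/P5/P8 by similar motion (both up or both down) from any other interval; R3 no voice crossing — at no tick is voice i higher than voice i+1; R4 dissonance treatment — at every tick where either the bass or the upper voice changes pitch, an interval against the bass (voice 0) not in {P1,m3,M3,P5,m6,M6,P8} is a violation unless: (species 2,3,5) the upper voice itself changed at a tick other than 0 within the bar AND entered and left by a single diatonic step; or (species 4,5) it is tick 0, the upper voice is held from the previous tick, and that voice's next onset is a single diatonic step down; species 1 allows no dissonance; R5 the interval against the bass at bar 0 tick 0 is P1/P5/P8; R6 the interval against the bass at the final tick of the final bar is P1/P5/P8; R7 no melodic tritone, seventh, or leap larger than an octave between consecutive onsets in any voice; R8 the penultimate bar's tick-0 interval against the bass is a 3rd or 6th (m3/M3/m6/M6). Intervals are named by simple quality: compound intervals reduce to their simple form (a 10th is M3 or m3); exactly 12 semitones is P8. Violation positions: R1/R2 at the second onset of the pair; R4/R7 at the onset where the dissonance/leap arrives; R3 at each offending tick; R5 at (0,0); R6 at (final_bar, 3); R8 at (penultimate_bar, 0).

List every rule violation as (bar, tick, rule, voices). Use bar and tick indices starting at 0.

(3, 0, R3, (0, 1))
(3, 0, R4, (0, 1))
(3, 1, R3, (0, 1))
(3, 2, R3, (0, 1))
(3, 3, R3, (0, 1))
(8, 0, R4, (0, 1))
(8, 0, R7, (1,))
(10, 0, R7, (0,))
(10, 0, R7, (1,))

bar 0: v0=A3 v1=A4 downbeat P8
bar 1: v0=B3 v1=D4 downbeat m3
bar 2: v0=A3 v1=F4 downbeat m6
bar 3: v0=B3 v1=A3 downbeat M2
bar 4: v0=G3 v1=B3 downbeat M3
bar 5: v0=E3 v1=C4 downbeat m6
bar 6: v0=D3 v1=B3 downbeat M6
bar 7: v0=B2 v1=D3 downbeat m3
bar 8: v0=D3 v1=C4 downbeat m7
bar 9: v0=C3 v1=A3 downbeat M6
bar 10: v0=B3 v1=G4 downbeat m6
bar 11: v0=A3 v1=A4 downbeat P8
  -> R3 @ bar 3 tick 0 v(0, 1): B3 above A3
  -> R4 @ bar 3 tick 0 v(0, 1): B3/A3 M2 untreated
  -> R3 @ bar 3 tick 1 v(0, 1): B3 above A3
  -> R3 @ bar 3 tick 2 v(0, 1): B3 above A3
  -> R3 @ bar 3 tick 3 v(0, 1): B3 above A3
  -> R4 @ bar 8 tick 0 v(0, 1): D3/C4 m7 untreated
  -> R7 @ bar 8 tick 0 v(1,): D3->C4 leap 10st
  -> R7 @ bar 10 tick 0 v(0,): C3->B3 leap 11st
  -> R7 @ bar 10 tick 0 v(1,): A3->G4 leap 10st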